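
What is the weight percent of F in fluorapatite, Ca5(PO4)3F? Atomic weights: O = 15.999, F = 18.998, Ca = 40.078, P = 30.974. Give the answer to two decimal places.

3.77 weight percent

Molar mass of Ca5(PO4)3F: 5*40.078 + 3*30.974 + 12*15.999 + 1*18.998 = 504.298 g/mol.
Mass of F per formula unit: 1 × 18.998 = 18.998 g.
Weight fraction F = 18.998 / 504.298 = 0.0377.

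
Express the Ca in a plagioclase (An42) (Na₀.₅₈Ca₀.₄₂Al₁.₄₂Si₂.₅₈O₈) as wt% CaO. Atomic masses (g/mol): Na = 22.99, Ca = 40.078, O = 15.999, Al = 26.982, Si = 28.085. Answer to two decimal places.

M(Na₀.₅₈Ca₀.₄₂Al₁.₄₂Si₂.₅₈O₈) = 268.933 g/mol; M(CaO) = 56.077 g/mol.
Moles CaO per formula unit = 0.42 Ca ÷ 1 = 0.4200.
CaO fraction = (0.4200 × 56.077) / 268.933 = 23.552/268.933 = 0.0876.

8.76 wt%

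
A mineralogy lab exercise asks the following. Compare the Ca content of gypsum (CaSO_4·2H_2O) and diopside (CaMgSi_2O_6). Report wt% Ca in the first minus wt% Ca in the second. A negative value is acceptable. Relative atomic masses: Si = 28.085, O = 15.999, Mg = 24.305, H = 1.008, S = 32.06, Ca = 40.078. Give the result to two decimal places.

First mineral: 40.078 g Ca in 172.164 g formula = 23.28 wt% Ca.
Second mineral: 40.078 g Ca in 216.547 g formula = 18.51 wt% Ca.
23.28% − 18.51% gives a difference of 4.77 percentage points.

4.77 percentage points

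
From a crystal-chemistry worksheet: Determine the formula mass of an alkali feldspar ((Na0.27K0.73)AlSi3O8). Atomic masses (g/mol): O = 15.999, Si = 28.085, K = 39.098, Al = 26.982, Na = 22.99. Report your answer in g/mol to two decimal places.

273.98 g/mol

The formula mass is the sum 0.27(22.99) + 0.73(39.098) + 1(26.982) + 3(28.085) + 8(15.999).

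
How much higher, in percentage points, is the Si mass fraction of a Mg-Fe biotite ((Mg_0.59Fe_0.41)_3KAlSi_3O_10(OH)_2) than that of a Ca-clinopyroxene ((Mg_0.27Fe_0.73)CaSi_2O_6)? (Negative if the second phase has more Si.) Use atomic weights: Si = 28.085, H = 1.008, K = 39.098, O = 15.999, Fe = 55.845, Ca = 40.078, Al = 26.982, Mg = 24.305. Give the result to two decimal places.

First mineral: 84.255 g Si in 456.048 g formula = 18.48 wt% Si.
Second mineral: 56.170 g Si in 239.571 g formula = 23.45 wt% Si.
18.48% − 23.45% gives a difference of -4.97 percentage points.

-4.97 percentage points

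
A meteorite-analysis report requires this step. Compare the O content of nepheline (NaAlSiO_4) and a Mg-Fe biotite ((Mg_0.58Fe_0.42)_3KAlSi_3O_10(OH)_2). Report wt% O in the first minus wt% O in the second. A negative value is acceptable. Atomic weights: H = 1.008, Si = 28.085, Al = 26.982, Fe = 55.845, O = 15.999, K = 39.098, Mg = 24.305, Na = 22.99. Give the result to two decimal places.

O in NaAlSiO_4: molar mass 142.053 g/mol; 4×15.999 = 63.996 g → 45.05 wt%.
O in (Mg_0.58Fe_0.42)_3KAlSi_3O_10(OH)_2: molar mass 456.994 g/mol; 12×15.999 = 191.988 g → 42.01 wt%.
Difference = 45.05 − 42.01 = 3.04 percentage points.

3.04 percentage points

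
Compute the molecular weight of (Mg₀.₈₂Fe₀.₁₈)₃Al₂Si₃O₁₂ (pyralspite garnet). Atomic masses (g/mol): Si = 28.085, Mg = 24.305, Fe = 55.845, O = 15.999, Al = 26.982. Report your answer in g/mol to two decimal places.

420.15 g/mol

Mg: 2.46 × 24.305 = 59.7903
Fe: 0.54 × 55.845 = 30.1563
Al: 2 × 26.982 = 53.9640
Si: 3 × 28.085 = 84.2550
O: 12 × 15.999 = 191.9880
Summing the contributions gives the formula mass.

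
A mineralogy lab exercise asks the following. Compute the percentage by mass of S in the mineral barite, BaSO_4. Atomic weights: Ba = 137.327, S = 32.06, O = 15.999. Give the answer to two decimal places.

Formula mass = 1×137.327 + 1×32.06 + 4×15.999 = 233.383 g/mol, of which 32.060 g is S.
So S makes up 32.060/233.383 = 0.1374 of the mass, i.e. 13.74%.

13.74 mass %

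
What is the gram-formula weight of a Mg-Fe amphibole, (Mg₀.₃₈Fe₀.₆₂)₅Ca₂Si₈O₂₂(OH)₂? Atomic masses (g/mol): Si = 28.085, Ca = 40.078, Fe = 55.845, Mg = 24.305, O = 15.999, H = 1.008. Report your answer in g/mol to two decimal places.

Mg: 1.90 × 24.305 = 46.1795
Fe: 3.10 × 55.845 = 173.1195
Ca: 2 × 40.078 = 80.1560
Si: 8 × 28.085 = 224.6800
O: 24 × 15.999 = 383.9760
H: 2 × 1.008 = 2.0160
Summing the contributions gives the formula mass.

910.13 g/mol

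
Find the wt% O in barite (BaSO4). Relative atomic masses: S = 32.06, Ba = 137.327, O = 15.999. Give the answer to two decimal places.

27.42 weight percent

Molar mass of BaSO4: 1*137.327 + 1*32.06 + 4*15.999 = 233.383 g/mol.
Mass of O per formula unit: 4 × 15.999 = 63.996 g.
Weight fraction O = 63.996 / 233.383 = 0.2742.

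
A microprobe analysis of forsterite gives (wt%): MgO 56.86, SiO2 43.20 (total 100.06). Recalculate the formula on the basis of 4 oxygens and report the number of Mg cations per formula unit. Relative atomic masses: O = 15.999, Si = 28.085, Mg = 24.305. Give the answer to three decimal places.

1.981 Mg apfu

56.86 wt% MgO ÷ 40.304 g/mol = 1.41078 mol, giving 1.41078 Mg and 1.41078 O.
43.20 wt% SiO2 ÷ 60.083 g/mol = 0.71901 mol, giving 0.71901 Si and 1.43802 O.
Oxygen sums to 2.84880; scaling by 4/2.84880 = 1.40410 puts the formula on 4 O.
Mg: 1.41078 × 1.40410 = 1.981 atoms per formula unit.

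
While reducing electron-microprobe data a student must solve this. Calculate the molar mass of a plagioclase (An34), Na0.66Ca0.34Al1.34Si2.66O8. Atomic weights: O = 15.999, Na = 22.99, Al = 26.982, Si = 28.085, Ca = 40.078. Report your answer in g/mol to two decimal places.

Na: 0.66 × 22.99 = 15.1734
Ca: 0.34 × 40.078 = 13.6265
Al: 1.34 × 26.982 = 36.1559
Si: 2.66 × 28.085 = 74.7061
O: 8 × 15.999 = 127.9920
Summing the contributions gives the formula mass.

267.65 g/mol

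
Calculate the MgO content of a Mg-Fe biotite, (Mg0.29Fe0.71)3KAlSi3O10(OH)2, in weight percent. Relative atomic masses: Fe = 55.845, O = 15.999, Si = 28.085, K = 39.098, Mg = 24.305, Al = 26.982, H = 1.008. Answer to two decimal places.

Molar mass of (Mg0.29Fe0.71)3KAlSi3O10(OH)2 = 0.87*24.305 + 2.13*55.845 + 1*39.098 + 1*26.982 + 3*28.085 + 12*15.999 + 2*1.008 = 484.434 g/mol.
Each formula unit contains 0.87 Mg, equivalent to 0.87/1 = 0.8700 mol MgO.
M(MgO) = 1×24.305 + 1×15.999 = 40.304 g/mol.
Mass of MgO per formula unit = 0.8700 × 40.304 = 35.064 g.
MgO wt% = 35.064 / 484.434 × 100 = 7.24%.

7.24 wt%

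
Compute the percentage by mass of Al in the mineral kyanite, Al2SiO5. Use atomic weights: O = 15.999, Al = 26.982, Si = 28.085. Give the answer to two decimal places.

Molar mass of Al2SiO5: 2·26.982 + 1·28.085 + 5·15.999 = 162.044 g/mol.
Mass of Al per formula unit: 2 × 26.982 = 53.964 g.
Weight fraction Al = 53.964 / 162.044 = 0.3330.

33.30 wt%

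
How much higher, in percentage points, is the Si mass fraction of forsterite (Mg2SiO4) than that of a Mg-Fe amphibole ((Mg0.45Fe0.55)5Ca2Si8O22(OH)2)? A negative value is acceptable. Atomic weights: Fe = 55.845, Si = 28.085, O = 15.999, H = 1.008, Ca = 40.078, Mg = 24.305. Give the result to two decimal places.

-5.03 percentage points

Si in Mg2SiO4: molar mass 140.691 g/mol; 1×28.085 = 28.085 g → 19.96 wt%.
Si in (Mg0.45Fe0.55)5Ca2Si8O22(OH)2: molar mass 899.088 g/mol; 8×28.085 = 224.680 g → 24.99 wt%.
Difference = 19.96 − 24.99 = -5.03 percentage points.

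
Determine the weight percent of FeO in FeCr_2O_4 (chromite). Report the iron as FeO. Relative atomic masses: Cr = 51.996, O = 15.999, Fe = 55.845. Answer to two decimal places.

32.10 wt%

Molar mass of FeCr_2O_4 = 1·55.845 + 2·51.996 + 4·15.999 = 223.833 g/mol.
Each formula unit contains 1 Fe, equivalent to 1/1 = 1.0000 mol FeO.
M(FeO) = 1×55.845 + 1×15.999 = 71.844 g/mol.
Mass of FeO per formula unit = 1.0000 × 71.844 = 71.844 g.
FeO wt% = 71.844 / 223.833 × 100 = 32.10%.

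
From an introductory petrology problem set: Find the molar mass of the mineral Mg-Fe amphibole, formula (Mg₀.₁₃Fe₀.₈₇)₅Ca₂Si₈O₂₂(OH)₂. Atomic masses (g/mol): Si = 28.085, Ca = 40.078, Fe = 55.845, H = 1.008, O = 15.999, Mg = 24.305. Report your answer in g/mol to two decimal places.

949.55 g/mol

The formula mass is the sum 0.65*24.305 + 4.35*55.845 + 2*40.078 + 8*28.085 + 24*15.999 + 2*1.008.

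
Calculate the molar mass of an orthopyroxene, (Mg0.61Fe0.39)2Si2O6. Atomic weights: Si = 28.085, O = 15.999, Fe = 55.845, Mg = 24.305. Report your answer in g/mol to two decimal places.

225.38 g/mol

M = 1.22·24.305 + 0.78·55.845 + 2·28.085 + 6·15.999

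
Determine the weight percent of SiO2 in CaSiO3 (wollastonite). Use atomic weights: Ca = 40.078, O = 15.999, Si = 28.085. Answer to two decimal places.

Formula mass = 116.160 g/mol.
1 Si → 1.0000 mol SiO2 per formula unit; M(SiO2) = 60.083, so SiO2 mass = 60.083 g.
60.083/116.160 × 100 = 51.72 wt%.

51.72 wt%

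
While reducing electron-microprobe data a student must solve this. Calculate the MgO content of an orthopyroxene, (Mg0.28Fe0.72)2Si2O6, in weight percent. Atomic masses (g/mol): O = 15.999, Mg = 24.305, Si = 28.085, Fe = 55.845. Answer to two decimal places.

M((Mg0.28Fe0.72)2Si2O6) = 246.192 g/mol; M(MgO) = 40.304 g/mol.
Moles MgO per formula unit = 0.56 Mg ÷ 1 = 0.5600.
MgO fraction = (0.5600 × 40.304) / 246.192 = 22.570/246.192 = 0.0917.

9.17 wt%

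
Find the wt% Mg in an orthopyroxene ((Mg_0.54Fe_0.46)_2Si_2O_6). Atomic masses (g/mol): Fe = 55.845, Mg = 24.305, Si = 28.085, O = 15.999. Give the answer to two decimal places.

Formula mass = 1.08*24.305 + 0.92*55.845 + 2*28.085 + 6*15.999 = 229.791 g/mol, of which 26.249 g is Mg.
So Mg makes up 26.249/229.791 = 0.1142 of the mass, i.e. 11.42%.

11.42 weight percent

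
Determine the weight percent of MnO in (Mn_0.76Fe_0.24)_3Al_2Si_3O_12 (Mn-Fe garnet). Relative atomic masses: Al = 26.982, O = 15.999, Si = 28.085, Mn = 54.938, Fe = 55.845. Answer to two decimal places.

32.63 wt%

Formula mass = 495.674 g/mol.
2.28 Mn → 2.2800 mol MnO per formula unit; M(MnO) = 70.937, so MnO mass = 161.736 g.
161.736/495.674 × 100 = 32.63 wt%.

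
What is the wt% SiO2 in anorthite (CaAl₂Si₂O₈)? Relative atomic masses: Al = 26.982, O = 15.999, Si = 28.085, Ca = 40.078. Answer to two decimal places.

M(CaAl₂Si₂O₈) = 278.204 g/mol; M(SiO2) = 60.083 g/mol.
Moles SiO2 per formula unit = 2 Si ÷ 1 = 2.0000.
SiO2 fraction = (2.0000 × 60.083) / 278.204 = 120.166/278.204 = 0.4319.

43.19 wt%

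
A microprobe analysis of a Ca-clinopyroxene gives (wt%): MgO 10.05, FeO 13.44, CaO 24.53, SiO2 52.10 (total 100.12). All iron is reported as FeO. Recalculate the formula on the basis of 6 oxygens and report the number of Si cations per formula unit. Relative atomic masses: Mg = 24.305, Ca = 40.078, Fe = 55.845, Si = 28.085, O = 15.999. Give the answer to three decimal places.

MgO (M=40.304): mol = 0.24935; Mg = 0.24935, O = 0.24935.
FeO (M=71.844): mol = 0.18707; Fe = 0.18707, O = 0.18707.
CaO (M=56.077): mol = 0.43743; Ca = 0.43743, O = 0.43743.
SiO2 (M=60.083): mol = 0.86713; Si = 0.86713, O = 1.73426.
ΣO = 2.60811; factor = 6/ΣO = 2.30052.
Si apfu = 0.86713 × 2.30052 = 1.995.

1.995 Si apfu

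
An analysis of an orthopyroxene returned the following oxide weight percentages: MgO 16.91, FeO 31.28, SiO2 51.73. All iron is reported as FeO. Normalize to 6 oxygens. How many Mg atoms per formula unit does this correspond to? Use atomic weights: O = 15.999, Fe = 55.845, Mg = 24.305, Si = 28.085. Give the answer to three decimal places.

MgO: 16.91/40.304 = 0.41956 mol → 0.41956 mol Mg, 0.41956 mol O.
FeO: 31.28/71.844 = 0.43539 mol → 0.43539 mol Fe, 0.43539 mol O.
SiO2: 51.73/60.083 = 0.86098 mol → 0.86098 mol Si, 1.72196 mol O.
Total oxygen = 2.57691 mol. Normalization factor = 6/2.57691 = 2.32837.
Mg per 6 O = 0.41956 × 2.32837 = 0.977.

0.977 Mg apfu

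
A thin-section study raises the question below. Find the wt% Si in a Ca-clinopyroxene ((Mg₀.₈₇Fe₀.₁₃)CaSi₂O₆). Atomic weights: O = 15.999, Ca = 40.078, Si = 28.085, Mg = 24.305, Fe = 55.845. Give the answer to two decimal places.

Molar mass of (Mg₀.₈₇Fe₀.₁₃)CaSi₂O₆: 0.87*24.305 + 0.13*55.845 + 1*40.078 + 2*28.085 + 6*15.999 = 220.647 g/mol.
Mass of Si per formula unit: 2 × 28.085 = 56.170 g.
Weight fraction Si = 56.170 / 220.647 = 0.2546.

25.46 weight percent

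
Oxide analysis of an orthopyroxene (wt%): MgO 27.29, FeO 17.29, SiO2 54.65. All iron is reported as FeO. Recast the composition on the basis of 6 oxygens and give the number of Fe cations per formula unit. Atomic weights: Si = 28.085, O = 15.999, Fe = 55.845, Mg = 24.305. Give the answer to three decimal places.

0.528 Fe apfu

27.29 wt% MgO ÷ 40.304 g/mol = 0.67710 mol, giving 0.67710 Mg and 0.67710 O.
17.29 wt% FeO ÷ 71.844 g/mol = 0.24066 mol, giving 0.24066 Fe and 0.24066 O.
54.65 wt% SiO2 ÷ 60.083 g/mol = 0.90958 mol, giving 0.90958 Si and 1.81916 O.
Oxygen sums to 2.73692; scaling by 6/2.73692 = 2.19225 puts the formula on 6 O.
Fe: 0.24066 × 2.19225 = 0.528 atoms per formula unit.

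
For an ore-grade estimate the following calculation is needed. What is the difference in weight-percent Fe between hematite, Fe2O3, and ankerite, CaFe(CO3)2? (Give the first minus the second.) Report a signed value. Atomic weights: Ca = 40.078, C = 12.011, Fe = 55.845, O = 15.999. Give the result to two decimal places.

First mineral: 111.690 g Fe in 159.687 g formula = 69.94 wt% Fe.
Second mineral: 55.845 g Fe in 215.939 g formula = 25.86 wt% Fe.
69.94% − 25.86% gives a difference of 44.08 percentage points.

44.08 percentage points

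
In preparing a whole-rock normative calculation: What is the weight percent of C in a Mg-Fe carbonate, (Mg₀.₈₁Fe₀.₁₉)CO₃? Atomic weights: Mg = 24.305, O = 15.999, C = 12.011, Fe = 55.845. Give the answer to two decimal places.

Formula mass = 0.81×24.305 + 0.19×55.845 + 1×12.011 + 3×15.999 = 90.306 g/mol, of which 12.011 g is C.
So C makes up 12.011/90.306 = 0.1330 of the mass, i.e. 13.30%.

13.30 mass %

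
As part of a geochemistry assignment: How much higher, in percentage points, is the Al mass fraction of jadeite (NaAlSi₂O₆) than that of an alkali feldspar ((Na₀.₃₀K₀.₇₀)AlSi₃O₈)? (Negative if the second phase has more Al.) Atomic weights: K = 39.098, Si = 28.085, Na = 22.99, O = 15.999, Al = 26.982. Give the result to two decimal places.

3.48 percentage points

Al in NaAlSi₂O₆: molar mass 202.136 g/mol; 1×26.982 = 26.982 g → 13.35 wt%.
Al in (Na₀.₃₀K₀.₇₀)AlSi₃O₈: molar mass 273.495 g/mol; 1×26.982 = 26.982 g → 9.87 wt%.
Difference = 13.35 − 9.87 = 3.48 percentage points.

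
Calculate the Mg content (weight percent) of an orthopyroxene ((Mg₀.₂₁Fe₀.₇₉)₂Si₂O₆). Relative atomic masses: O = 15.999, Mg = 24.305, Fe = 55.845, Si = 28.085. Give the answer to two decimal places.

4.07 weight percent

M((Mg₀.₂₁Fe₀.₇₉)₂Si₂O₆) = 250.607 g/mol.
Mg contributes 0.42 × 24.305 = 10.208 g per mole.
10.208/250.607 = 0.0407 → 4.07%.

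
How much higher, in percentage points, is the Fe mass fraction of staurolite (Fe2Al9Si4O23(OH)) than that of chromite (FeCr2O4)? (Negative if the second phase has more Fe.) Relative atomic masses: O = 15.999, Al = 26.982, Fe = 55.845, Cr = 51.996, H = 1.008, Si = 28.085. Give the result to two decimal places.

M(Fe2Al9Si4O23(OH)) = 851.852 g/mol, so wt% Fe = 111.690/851.852 × 100 = 13.11%.
M(FeCr2O4) = 223.833 g/mol, so wt% Fe = 55.845/223.833 × 100 = 24.95%.
13.11 − 24.95 = -11.84 pp.

-11.84 percentage points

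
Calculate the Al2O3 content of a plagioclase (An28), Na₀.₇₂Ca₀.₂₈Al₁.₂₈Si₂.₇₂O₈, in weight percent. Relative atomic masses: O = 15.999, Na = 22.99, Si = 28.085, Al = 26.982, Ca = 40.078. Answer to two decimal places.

24.47 wt%

M(Na₀.₇₂Ca₀.₂₈Al₁.₂₈Si₂.₇₂O₈) = 266.695 g/mol; M(Al2O3) = 101.961 g/mol.
Moles Al2O3 per formula unit = 1.28 Al ÷ 2 = 0.6400.
Al2O3 fraction = (0.6400 × 101.961) / 266.695 = 65.255/266.695 = 0.2447.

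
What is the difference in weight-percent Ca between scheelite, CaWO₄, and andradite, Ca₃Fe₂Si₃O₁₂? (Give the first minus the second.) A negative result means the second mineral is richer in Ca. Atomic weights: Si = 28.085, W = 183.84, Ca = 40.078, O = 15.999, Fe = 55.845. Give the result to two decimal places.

-9.74 percentage points

M(CaWO₄) = 287.914 g/mol, so wt% Ca = 40.078/287.914 × 100 = 13.92%.
M(Ca₃Fe₂Si₃O₁₂) = 508.167 g/mol, so wt% Ca = 120.234/508.167 × 100 = 23.66%.
13.92 − 23.66 = -9.74 pp.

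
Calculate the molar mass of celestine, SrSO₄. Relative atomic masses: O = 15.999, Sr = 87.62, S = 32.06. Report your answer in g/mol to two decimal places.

183.68 g/mol

M = 1×87.62 + 1×32.06 + 4×15.999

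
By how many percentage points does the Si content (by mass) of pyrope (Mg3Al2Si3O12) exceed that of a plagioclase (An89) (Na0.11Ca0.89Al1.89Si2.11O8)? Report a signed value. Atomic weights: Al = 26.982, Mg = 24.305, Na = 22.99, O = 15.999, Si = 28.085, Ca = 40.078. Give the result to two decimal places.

First mineral: 84.255 g Si in 403.122 g formula = 20.90 wt% Si.
Second mineral: 59.259 g Si in 276.446 g formula = 21.44 wt% Si.
20.90% − 21.44% gives a difference of -0.54 percentage points.

-0.54 percentage points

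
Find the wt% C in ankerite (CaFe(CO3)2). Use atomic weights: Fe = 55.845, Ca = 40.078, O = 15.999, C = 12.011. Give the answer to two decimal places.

M(CaFe(CO3)2) = 215.939 g/mol.
C contributes 2 × 12.011 = 24.022 g per mole.
24.022/215.939 = 0.1112 → 11.12%.

11.12 weight percent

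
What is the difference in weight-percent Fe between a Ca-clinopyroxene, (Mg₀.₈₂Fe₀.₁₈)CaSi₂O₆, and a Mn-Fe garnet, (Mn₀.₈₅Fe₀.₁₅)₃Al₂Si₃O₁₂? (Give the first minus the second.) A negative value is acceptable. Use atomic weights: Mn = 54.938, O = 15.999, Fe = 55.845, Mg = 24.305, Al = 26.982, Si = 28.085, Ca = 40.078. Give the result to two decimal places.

First mineral: 10.052 g Fe in 222.224 g formula = 4.52 wt% Fe.
Second mineral: 25.130 g Fe in 495.429 g formula = 5.07 wt% Fe.
4.52% − 5.07% gives a difference of -0.55 percentage points.

-0.55 percentage points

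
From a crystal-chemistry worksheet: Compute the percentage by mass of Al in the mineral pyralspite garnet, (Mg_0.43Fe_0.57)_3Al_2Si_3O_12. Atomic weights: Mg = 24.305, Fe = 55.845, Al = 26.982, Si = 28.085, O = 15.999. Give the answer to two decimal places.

M((Mg_0.43Fe_0.57)_3Al_2Si_3O_12) = 457.055 g/mol.
Al contributes 2 × 26.982 = 53.964 g per mole.
53.964/457.055 = 0.1181 → 11.81%.

11.81 weight percent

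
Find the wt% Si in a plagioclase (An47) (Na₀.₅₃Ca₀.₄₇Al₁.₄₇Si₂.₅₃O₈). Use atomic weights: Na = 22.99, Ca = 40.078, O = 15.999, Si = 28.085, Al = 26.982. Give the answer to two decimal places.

M(Na₀.₅₃Ca₀.₄₇Al₁.₄₇Si₂.₅₃O₈) = 269.732 g/mol.
Si contributes 2.53 × 28.085 = 71.055 g per mole.
71.055/269.732 = 0.2634 → 26.34%.

26.34 mass %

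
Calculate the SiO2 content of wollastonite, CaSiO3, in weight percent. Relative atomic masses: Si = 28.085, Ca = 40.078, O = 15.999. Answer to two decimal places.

M(CaSiO3) = 116.160 g/mol; M(SiO2) = 60.083 g/mol.
Moles SiO2 per formula unit = 1 Si ÷ 1 = 1.0000.
SiO2 fraction = (1.0000 × 60.083) / 116.160 = 60.083/116.160 = 0.5172.

51.72 wt%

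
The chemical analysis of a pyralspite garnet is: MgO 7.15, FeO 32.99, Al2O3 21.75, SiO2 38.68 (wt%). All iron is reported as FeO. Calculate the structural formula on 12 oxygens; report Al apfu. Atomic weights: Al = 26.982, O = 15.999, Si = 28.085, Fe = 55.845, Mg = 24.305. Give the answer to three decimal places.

MgO: 7.15/40.304 = 0.17740 mol → 0.17740 mol Mg, 0.17740 mol O.
FeO: 32.99/71.844 = 0.45919 mol → 0.45919 mol Fe, 0.45919 mol O.
Al2O3: 21.75/101.961 = 0.21332 mol → 0.42664 mol Al, 0.63996 mol O.
SiO2: 38.68/60.083 = 0.64378 mol → 0.64378 mol Si, 1.28756 mol O.
Total oxygen = 2.56411 mol. Normalization factor = 12/2.56411 = 4.67999.
Al per 12 O = 0.42664 × 4.67999 = 1.997.

1.997 Al apfu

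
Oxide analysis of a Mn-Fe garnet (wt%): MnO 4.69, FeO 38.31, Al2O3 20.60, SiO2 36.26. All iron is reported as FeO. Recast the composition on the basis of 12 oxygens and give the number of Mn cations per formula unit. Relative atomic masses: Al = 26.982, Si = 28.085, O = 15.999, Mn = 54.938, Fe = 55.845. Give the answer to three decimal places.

0.329 Mn apfu

4.69 wt% MnO ÷ 70.937 g/mol = 0.06612 mol, giving 0.06612 Mn and 0.06612 O.
38.31 wt% FeO ÷ 71.844 g/mol = 0.53324 mol, giving 0.53324 Fe and 0.53324 O.
20.60 wt% Al2O3 ÷ 101.961 g/mol = 0.20204 mol, giving 0.40408 Al and 0.60612 O.
36.26 wt% SiO2 ÷ 60.083 g/mol = 0.60350 mol, giving 0.60350 Si and 1.20700 O.
Oxygen sums to 2.41248; scaling by 12/2.41248 = 4.97413 puts the formula on 12 O.
Mn: 0.06612 × 4.97413 = 0.329 atoms per formula unit.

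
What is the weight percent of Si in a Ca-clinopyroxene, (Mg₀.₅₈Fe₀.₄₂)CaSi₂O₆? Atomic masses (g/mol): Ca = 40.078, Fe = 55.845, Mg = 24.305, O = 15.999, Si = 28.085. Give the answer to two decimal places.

M((Mg₀.₅₈Fe₀.₄₂)CaSi₂O₆) = 229.794 g/mol.
Si contributes 2 × 28.085 = 56.170 g per mole.
56.170/229.794 = 0.2444 → 24.44%.

24.44 weight percent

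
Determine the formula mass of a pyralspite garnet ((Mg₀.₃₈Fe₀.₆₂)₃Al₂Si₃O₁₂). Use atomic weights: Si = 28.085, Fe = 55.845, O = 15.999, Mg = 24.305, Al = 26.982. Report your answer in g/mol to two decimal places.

The formula mass is the sum 1.14*24.305 + 1.86*55.845 + 2*26.982 + 3*28.085 + 12*15.999.

461.79 g/mol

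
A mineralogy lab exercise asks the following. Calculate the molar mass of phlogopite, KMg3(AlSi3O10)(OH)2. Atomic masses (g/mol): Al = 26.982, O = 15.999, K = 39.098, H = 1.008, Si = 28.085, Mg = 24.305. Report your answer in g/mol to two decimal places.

M = 1(39.098) + 3(24.305) + 1(26.982) + 3(28.085) + 12(15.999) + 2(1.008)

417.25 g/mol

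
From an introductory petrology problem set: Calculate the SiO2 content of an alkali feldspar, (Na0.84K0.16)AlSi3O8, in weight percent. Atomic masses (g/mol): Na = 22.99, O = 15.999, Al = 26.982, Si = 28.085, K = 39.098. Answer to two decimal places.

Molar mass of (Na0.84K0.16)AlSi3O8 = 0.84*22.99 + 0.16*39.098 + 1*26.982 + 3*28.085 + 8*15.999 = 264.796 g/mol.
Each formula unit contains 3 Si, equivalent to 3/1 = 3.0000 mol SiO2.
M(SiO2) = 1×28.085 + 2×15.999 = 60.083 g/mol.
Mass of SiO2 per formula unit = 3.0000 × 60.083 = 180.249 g.
SiO2 wt% = 180.249 / 264.796 × 100 = 68.07%.

68.07 wt%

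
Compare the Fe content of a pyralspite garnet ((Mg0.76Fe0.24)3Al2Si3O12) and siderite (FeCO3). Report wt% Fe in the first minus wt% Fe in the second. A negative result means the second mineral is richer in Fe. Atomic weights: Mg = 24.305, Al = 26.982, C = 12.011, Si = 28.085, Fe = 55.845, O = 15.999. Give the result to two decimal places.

-38.76 percentage points

First mineral: 40.208 g Fe in 425.831 g formula = 9.44 wt% Fe.
Second mineral: 55.845 g Fe in 115.853 g formula = 48.20 wt% Fe.
9.44% − 48.20% gives a difference of -38.76 percentage points.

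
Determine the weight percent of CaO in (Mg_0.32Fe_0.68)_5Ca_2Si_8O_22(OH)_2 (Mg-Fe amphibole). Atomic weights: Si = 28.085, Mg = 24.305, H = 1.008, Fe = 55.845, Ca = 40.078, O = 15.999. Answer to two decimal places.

12.20 wt%

M((Mg_0.32Fe_0.68)_5Ca_2Si_8O_22(OH)_2) = 919.589 g/mol; M(CaO) = 56.077 g/mol.
Moles CaO per formula unit = 2 Ca ÷ 1 = 2.0000.
CaO fraction = (2.0000 × 56.077) / 919.589 = 112.154/919.589 = 0.1220.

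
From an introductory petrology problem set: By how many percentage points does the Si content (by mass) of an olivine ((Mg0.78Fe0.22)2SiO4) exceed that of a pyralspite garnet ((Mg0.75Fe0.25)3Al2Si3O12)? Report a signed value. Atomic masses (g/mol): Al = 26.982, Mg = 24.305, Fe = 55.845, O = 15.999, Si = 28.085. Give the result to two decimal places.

-1.57 percentage points

First mineral: 28.085 g Si in 154.569 g formula = 18.17 wt% Si.
Second mineral: 84.255 g Si in 426.777 g formula = 19.74 wt% Si.
18.17% − 19.74% gives a difference of -1.57 percentage points.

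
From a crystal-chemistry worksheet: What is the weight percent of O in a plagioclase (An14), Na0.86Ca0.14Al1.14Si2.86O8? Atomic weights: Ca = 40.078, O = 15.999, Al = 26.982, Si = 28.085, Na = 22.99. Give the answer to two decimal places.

48.40 weight percent

Formula mass = 0.86×22.99 + 0.14×40.078 + 1.14×26.982 + 2.86×28.085 + 8×15.999 = 264.457 g/mol, of which 127.992 g is O.
So O makes up 127.992/264.457 = 0.4840 of the mass, i.e. 48.40%.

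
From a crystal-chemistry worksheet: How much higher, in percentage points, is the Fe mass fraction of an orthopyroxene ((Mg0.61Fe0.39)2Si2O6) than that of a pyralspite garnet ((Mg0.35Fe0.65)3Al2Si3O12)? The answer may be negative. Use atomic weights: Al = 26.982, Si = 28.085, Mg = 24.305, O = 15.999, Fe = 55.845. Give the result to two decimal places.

First mineral: 43.559 g Fe in 225.375 g formula = 19.33 wt% Fe.
Second mineral: 108.898 g Fe in 464.625 g formula = 23.44 wt% Fe.
19.33% − 23.44% gives a difference of -4.11 percentage points.

-4.11 percentage points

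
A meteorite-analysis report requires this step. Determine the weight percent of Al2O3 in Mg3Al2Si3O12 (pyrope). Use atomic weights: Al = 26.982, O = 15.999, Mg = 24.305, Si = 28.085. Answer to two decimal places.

M(Mg3Al2Si3O12) = 403.122 g/mol; M(Al2O3) = 101.961 g/mol.
Moles Al2O3 per formula unit = 2 Al ÷ 2 = 1.0000.
Al2O3 fraction = (1.0000 × 101.961) / 403.122 = 101.961/403.122 = 0.2529.

25.29 wt%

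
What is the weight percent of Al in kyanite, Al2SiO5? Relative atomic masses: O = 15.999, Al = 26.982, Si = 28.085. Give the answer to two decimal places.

M(Al2SiO5) = 162.044 g/mol.
Al contributes 2 × 26.982 = 53.964 g per mole.
53.964/162.044 = 0.3330 → 33.30%.

33.30 wt%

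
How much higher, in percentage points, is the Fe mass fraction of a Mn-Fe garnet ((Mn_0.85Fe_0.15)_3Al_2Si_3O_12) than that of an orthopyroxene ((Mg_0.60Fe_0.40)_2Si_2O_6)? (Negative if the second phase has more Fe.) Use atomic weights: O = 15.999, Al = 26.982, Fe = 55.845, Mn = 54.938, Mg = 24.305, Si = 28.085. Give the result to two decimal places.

-14.70 percentage points

First mineral: 25.130 g Fe in 495.429 g formula = 5.07 wt% Fe.
Second mineral: 44.676 g Fe in 226.006 g formula = 19.77 wt% Fe.
5.07% − 19.77% gives a difference of -14.70 percentage points.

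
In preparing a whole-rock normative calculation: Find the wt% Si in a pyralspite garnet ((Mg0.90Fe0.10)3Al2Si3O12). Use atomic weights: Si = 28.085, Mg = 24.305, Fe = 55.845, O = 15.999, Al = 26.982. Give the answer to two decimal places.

Formula mass = 2.70×24.305 + 0.30×55.845 + 2×26.982 + 3×28.085 + 12×15.999 = 412.584 g/mol, of which 84.255 g is Si.
So Si makes up 84.255/412.584 = 0.2042 of the mass, i.e. 20.42%.

20.42 mass %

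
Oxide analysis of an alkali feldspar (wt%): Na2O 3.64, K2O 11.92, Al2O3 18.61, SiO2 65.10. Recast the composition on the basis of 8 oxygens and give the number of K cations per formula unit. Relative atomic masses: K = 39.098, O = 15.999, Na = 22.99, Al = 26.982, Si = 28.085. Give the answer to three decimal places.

0.698 K apfu

Na2O: 3.64/61.979 = 0.05873 mol → 0.11746 mol Na, 0.05873 mol O.
K2O: 11.92/94.195 = 0.12655 mol → 0.25310 mol K, 0.12655 mol O.
Al2O3: 18.61/101.961 = 0.18252 mol → 0.36504 mol Al, 0.54756 mol O.
SiO2: 65.10/60.083 = 1.08350 mol → 1.08350 mol Si, 2.16700 mol O.
Total oxygen = 2.89984 mol. Normalization factor = 8/2.89984 = 2.75877.
K per 8 O = 0.25310 × 2.75877 = 0.698.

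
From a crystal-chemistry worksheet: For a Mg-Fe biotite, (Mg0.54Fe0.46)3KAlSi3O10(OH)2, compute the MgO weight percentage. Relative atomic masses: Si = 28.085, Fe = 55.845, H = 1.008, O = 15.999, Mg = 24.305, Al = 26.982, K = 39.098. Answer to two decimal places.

Formula mass = 460.779 g/mol.
1.62 Mg → 1.6200 mol MgO per formula unit; M(MgO) = 40.304, so MgO mass = 65.292 g.
65.292/460.779 × 100 = 14.17 wt%.

14.17 wt%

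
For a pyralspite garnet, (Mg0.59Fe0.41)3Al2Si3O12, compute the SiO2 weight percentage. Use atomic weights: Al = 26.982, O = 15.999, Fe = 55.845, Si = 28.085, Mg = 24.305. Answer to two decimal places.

40.79 wt%

M((Mg0.59Fe0.41)3Al2Si3O12) = 441.916 g/mol; M(SiO2) = 60.083 g/mol.
Moles SiO2 per formula unit = 3 Si ÷ 1 = 3.0000.
SiO2 fraction = (3.0000 × 60.083) / 441.916 = 180.249/441.916 = 0.4079.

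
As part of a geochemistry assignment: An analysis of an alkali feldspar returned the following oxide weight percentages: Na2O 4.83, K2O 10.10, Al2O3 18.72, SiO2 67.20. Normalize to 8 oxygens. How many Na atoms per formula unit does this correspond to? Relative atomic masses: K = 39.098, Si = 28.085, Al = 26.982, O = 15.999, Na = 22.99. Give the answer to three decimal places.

0.419 Na apfu

Na2O: 4.83/61.979 = 0.07793 mol → 0.15586 mol Na, 0.07793 mol O.
K2O: 10.10/94.195 = 0.10722 mol → 0.21444 mol K, 0.10722 mol O.
Al2O3: 18.72/101.961 = 0.18360 mol → 0.36720 mol Al, 0.55080 mol O.
SiO2: 67.20/60.083 = 1.11845 mol → 1.11845 mol Si, 2.23690 mol O.
Total oxygen = 2.97285 mol. Normalization factor = 8/2.97285 = 2.69102.
Na per 8 O = 0.15586 × 2.69102 = 0.419.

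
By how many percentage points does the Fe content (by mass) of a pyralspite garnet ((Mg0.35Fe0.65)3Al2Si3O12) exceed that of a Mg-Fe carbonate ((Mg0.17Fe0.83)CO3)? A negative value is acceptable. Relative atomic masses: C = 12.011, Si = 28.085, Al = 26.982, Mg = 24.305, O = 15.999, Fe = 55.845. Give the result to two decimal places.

-18.51 percentage points

Fe in (Mg0.35Fe0.65)3Al2Si3O12: molar mass 464.625 g/mol; 1.95×55.845 = 108.898 g → 23.44 wt%.
Fe in (Mg0.17Fe0.83)CO3: molar mass 110.491 g/mol; 0.83×55.845 = 46.351 g → 41.95 wt%.
Difference = 23.44 − 41.95 = -18.51 percentage points.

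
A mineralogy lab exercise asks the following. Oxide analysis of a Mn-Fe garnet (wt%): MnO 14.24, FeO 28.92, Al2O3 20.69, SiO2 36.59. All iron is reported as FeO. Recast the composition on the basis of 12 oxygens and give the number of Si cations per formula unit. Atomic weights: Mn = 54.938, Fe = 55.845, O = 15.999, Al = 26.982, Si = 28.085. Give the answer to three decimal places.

3.007 Si apfu

MnO: 14.24/70.937 = 0.20074 mol → 0.20074 mol Mn, 0.20074 mol O.
FeO: 28.92/71.844 = 0.40254 mol → 0.40254 mol Fe, 0.40254 mol O.
Al2O3: 20.69/101.961 = 0.20292 mol → 0.40584 mol Al, 0.60876 mol O.
SiO2: 36.59/60.083 = 0.60899 mol → 0.60899 mol Si, 1.21798 mol O.
Total oxygen = 2.43002 mol. Normalization factor = 12/2.43002 = 4.93823.
Si per 12 O = 0.60899 × 4.93823 = 3.007.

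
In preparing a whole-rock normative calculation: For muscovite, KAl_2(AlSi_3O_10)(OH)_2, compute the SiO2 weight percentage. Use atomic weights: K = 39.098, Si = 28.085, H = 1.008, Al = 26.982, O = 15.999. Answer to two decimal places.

M(KAl_2(AlSi_3O_10)(OH)_2) = 398.303 g/mol; M(SiO2) = 60.083 g/mol.
Moles SiO2 per formula unit = 3 Si ÷ 1 = 3.0000.
SiO2 fraction = (3.0000 × 60.083) / 398.303 = 180.249/398.303 = 0.4525.

45.25 wt%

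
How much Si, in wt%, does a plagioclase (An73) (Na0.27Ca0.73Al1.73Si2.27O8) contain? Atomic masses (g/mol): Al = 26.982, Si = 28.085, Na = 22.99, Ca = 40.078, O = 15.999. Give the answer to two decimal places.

M(Na0.27Ca0.73Al1.73Si2.27O8) = 273.888 g/mol.
Si contributes 2.27 × 28.085 = 63.753 g per mole.
63.753/273.888 = 0.2328 → 23.28%.

23.28 wt%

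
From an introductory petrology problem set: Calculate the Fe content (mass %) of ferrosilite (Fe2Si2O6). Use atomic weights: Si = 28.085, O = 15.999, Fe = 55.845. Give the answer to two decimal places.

42.33 mass %

Formula mass = 2*55.845 + 2*28.085 + 6*15.999 = 263.854 g/mol, of which 111.690 g is Fe.
So Fe makes up 111.690/263.854 = 0.4233 of the mass, i.e. 42.33%.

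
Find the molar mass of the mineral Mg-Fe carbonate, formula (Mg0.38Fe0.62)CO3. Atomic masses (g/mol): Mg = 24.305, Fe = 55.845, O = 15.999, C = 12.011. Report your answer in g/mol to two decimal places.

103.87 g/mol

The formula mass is the sum 0.38×24.305 + 0.62×55.845 + 1×12.011 + 3×15.999.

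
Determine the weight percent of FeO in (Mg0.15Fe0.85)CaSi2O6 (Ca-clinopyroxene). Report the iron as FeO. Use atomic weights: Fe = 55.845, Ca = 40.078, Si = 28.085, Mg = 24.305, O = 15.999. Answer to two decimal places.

Molar mass of (Mg0.15Fe0.85)CaSi2O6 = 0.15*24.305 + 0.85*55.845 + 1*40.078 + 2*28.085 + 6*15.999 = 243.356 g/mol.
Each formula unit contains 0.85 Fe, equivalent to 0.85/1 = 0.8500 mol FeO.
M(FeO) = 1×55.845 + 1×15.999 = 71.844 g/mol.
Mass of FeO per formula unit = 0.8500 × 71.844 = 61.067 g.
FeO wt% = 61.067 / 243.356 × 100 = 25.09%.

25.09 wt%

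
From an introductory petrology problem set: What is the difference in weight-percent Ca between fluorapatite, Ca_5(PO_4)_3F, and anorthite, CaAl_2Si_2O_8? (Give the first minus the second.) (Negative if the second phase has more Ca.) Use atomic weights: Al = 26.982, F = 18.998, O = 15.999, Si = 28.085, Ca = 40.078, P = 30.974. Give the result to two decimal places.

25.33 percentage points

First mineral: 200.390 g Ca in 504.298 g formula = 39.74 wt% Ca.
Second mineral: 40.078 g Ca in 278.204 g formula = 14.41 wt% Ca.
39.74% − 14.41% gives a difference of 25.33 percentage points.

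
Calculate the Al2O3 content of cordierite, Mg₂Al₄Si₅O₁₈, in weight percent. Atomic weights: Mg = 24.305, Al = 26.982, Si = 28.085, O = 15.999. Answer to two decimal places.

Molar mass of Mg₂Al₄Si₅O₁₈ = 2·24.305 + 4·26.982 + 5·28.085 + 18·15.999 = 584.945 g/mol.
Each formula unit contains 4 Al, equivalent to 4/2 = 2.0000 mol Al2O3.
M(Al2O3) = 2×26.982 + 3×15.999 = 101.961 g/mol.
Mass of Al2O3 per formula unit = 2.0000 × 101.961 = 203.922 g.
Al2O3 wt% = 203.922 / 584.945 × 100 = 34.86%.

34.86 wt%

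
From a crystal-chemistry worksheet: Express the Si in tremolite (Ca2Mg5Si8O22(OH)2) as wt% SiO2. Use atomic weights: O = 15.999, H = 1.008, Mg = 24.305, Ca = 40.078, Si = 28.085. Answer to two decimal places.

Molar mass of Ca2Mg5Si8O22(OH)2 = 2*40.078 + 5*24.305 + 8*28.085 + 24*15.999 + 2*1.008 = 812.353 g/mol.
Each formula unit contains 8 Si, equivalent to 8/1 = 8.0000 mol SiO2.
M(SiO2) = 1×28.085 + 2×15.999 = 60.083 g/mol.
Mass of SiO2 per formula unit = 8.0000 × 60.083 = 480.664 g.
SiO2 wt% = 480.664 / 812.353 × 100 = 59.17%.

59.17 wt%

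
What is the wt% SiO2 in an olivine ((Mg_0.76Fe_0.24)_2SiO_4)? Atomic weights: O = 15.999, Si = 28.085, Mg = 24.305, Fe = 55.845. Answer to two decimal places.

Molar mass of (Mg_0.76Fe_0.24)_2SiO_4 = 1.52×24.305 + 0.48×55.845 + 1×28.085 + 4×15.999 = 155.830 g/mol.
Each formula unit contains 1 Si, equivalent to 1/1 = 1.0000 mol SiO2.
M(SiO2) = 1×28.085 + 2×15.999 = 60.083 g/mol.
Mass of SiO2 per formula unit = 1.0000 × 60.083 = 60.083 g.
SiO2 wt% = 60.083 / 155.830 × 100 = 38.56%.

38.56 wt%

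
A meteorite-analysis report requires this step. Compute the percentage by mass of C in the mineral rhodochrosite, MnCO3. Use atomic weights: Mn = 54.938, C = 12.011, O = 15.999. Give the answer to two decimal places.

10.45 wt%

M(MnCO3) = 114.946 g/mol.
C contributes 1 × 12.011 = 12.011 g per mole.
12.011/114.946 = 0.1045 → 10.45%.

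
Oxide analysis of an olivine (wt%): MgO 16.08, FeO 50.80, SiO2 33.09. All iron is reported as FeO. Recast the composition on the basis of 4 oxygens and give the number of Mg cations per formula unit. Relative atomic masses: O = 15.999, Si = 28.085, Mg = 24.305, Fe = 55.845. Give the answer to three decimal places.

0.723 Mg apfu

MgO (M=40.304): mol = 0.39897; Mg = 0.39897, O = 0.39897.
FeO (M=71.844): mol = 0.70709; Fe = 0.70709, O = 0.70709.
SiO2 (M=60.083): mol = 0.55074; Si = 0.55074, O = 1.10148.
ΣO = 2.20754; factor = 4/ΣO = 1.81197.
Mg apfu = 0.39897 × 1.81197 = 0.723.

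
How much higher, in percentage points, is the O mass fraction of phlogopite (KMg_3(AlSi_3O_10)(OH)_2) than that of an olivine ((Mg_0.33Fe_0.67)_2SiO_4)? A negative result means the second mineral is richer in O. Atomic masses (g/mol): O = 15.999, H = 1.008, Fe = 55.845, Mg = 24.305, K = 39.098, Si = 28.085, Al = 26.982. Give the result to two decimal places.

11.03 percentage points

First mineral: 191.988 g O in 417.254 g formula = 46.01 wt% O.
Second mineral: 63.996 g O in 182.955 g formula = 34.98 wt% O.
46.01% − 34.98% gives a difference of 11.03 percentage points.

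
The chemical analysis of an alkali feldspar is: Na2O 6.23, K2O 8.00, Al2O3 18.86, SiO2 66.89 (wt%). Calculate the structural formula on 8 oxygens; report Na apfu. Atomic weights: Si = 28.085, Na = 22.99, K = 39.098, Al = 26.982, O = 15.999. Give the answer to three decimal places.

0.542 Na apfu

6.23 wt% Na2O ÷ 61.979 g/mol = 0.10052 mol, giving 0.20104 Na and 0.10052 O.
8.00 wt% K2O ÷ 94.195 g/mol = 0.08493 mol, giving 0.16986 K and 0.08493 O.
18.86 wt% Al2O3 ÷ 101.961 g/mol = 0.18497 mol, giving 0.36994 Al and 0.55491 O.
66.89 wt% SiO2 ÷ 60.083 g/mol = 1.11329 mol, giving 1.11329 Si and 2.22658 O.
Oxygen sums to 2.96694; scaling by 8/2.96694 = 2.69638 puts the formula on 8 O.
Na: 0.20104 × 2.69638 = 0.542 atoms per formula unit.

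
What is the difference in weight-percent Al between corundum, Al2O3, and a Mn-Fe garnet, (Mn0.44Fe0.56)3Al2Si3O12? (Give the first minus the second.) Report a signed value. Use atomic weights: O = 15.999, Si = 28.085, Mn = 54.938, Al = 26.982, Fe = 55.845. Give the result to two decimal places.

42.06 percentage points

Al in Al2O3: molar mass 101.961 g/mol; 2×26.982 = 53.964 g → 52.93 wt%.
Al in (Mn0.44Fe0.56)3Al2Si3O12: molar mass 496.545 g/mol; 2×26.982 = 53.964 g → 10.87 wt%.
Difference = 52.93 − 10.87 = 42.06 percentage points.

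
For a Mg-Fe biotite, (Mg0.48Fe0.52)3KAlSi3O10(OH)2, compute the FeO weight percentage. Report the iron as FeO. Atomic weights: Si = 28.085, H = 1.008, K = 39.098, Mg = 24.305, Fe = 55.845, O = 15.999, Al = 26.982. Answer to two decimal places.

Formula mass = 466.456 g/mol.
1.56 Fe → 1.5600 mol FeO per formula unit; M(FeO) = 71.844, so FeO mass = 112.077 g.
112.077/466.456 × 100 = 24.03 wt%.

24.03 wt%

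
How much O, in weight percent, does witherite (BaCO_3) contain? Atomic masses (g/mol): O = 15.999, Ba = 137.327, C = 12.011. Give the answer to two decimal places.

24.32 weight percent

Molar mass of BaCO_3: 1×137.327 + 1×12.011 + 3×15.999 = 197.335 g/mol.
Mass of O per formula unit: 3 × 15.999 = 47.997 g.
Weight fraction O = 47.997 / 197.335 = 0.2432.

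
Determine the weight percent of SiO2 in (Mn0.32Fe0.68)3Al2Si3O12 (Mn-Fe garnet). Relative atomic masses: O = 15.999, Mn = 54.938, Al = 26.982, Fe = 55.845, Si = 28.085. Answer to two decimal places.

36.28 wt%

M((Mn0.32Fe0.68)3Al2Si3O12) = 496.871 g/mol; M(SiO2) = 60.083 g/mol.
Moles SiO2 per formula unit = 3 Si ÷ 1 = 3.0000.
SiO2 fraction = (3.0000 × 60.083) / 496.871 = 180.249/496.871 = 0.3628.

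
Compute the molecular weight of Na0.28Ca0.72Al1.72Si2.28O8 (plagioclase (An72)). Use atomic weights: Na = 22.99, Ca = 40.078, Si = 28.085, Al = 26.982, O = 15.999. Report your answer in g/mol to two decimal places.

The formula mass is the sum 0.28·22.99 + 0.72·40.078 + 1.72·26.982 + 2.28·28.085 + 8·15.999.

273.73 g/mol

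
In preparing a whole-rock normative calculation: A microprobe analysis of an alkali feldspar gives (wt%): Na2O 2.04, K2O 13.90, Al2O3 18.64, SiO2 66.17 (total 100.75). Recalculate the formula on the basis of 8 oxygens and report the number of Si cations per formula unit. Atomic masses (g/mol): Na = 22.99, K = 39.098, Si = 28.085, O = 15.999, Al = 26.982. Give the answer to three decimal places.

3.005 Si apfu

Na2O (M=61.979): mol = 0.03291; Na = 0.06582, O = 0.03291.
K2O (M=94.195): mol = 0.14757; K = 0.29514, O = 0.14757.
Al2O3 (M=101.961): mol = 0.18281; Al = 0.36562, O = 0.54843.
SiO2 (M=60.083): mol = 1.10131; Si = 1.10131, O = 2.20262.
ΣO = 2.93153; factor = 8/ΣO = 2.72895.
Si apfu = 1.10131 × 2.72895 = 3.005.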